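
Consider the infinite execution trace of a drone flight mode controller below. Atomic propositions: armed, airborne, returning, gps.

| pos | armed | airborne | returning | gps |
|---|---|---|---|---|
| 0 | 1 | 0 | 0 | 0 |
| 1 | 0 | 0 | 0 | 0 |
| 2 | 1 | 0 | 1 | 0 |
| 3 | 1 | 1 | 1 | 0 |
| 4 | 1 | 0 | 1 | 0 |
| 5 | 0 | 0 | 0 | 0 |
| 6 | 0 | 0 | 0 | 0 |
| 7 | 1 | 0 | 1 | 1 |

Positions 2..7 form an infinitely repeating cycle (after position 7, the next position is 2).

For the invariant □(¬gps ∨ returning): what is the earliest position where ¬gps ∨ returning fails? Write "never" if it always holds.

¬gps ∨ returning holds at every position 0..7, and those are all the positions the trace ever visits, so the invariant □(¬gps ∨ returning) is never violated.

never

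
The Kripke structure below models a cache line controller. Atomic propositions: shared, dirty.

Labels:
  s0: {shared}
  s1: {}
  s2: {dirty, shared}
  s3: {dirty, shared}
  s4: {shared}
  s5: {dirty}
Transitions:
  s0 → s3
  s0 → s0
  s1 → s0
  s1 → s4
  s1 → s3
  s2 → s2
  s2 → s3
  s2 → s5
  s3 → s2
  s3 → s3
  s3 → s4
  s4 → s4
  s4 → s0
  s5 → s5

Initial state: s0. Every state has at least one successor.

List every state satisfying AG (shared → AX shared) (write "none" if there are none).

States satisfying shared → AX shared: {s0, s1, s3, s4, s5}.
States satisfying AG (shared → AX shared): {s5}.

{s5}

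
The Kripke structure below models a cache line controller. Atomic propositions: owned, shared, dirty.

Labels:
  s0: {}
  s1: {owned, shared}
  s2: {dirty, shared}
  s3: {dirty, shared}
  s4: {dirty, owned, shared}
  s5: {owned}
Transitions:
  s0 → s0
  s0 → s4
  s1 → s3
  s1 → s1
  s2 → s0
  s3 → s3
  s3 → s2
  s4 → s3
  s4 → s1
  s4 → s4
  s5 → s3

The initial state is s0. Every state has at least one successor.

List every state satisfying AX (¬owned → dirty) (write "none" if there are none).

{s1, s3, s4, s5}

States satisfying ¬owned → dirty: {s1, s2, s3, s4, s5}.
States satisfying AX (¬owned → dirty): {s1, s3, s4, s5}.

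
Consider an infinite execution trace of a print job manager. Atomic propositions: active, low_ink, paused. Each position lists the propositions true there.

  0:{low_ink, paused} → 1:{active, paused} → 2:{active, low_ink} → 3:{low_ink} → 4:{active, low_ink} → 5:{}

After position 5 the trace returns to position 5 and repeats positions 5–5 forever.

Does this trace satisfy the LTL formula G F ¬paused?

Yes

F ¬paused holds at every position 0..5, and those are all positions ever visited, so G F ¬paused holds.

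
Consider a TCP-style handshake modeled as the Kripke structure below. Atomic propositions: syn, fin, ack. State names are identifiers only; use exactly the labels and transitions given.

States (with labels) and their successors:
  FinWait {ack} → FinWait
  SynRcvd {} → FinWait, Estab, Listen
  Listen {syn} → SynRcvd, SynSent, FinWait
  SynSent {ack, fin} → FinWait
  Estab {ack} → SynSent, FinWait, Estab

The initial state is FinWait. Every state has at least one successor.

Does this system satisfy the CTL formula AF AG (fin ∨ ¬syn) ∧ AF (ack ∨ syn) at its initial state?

Holds

States satisfying AG (fin ∨ ¬syn): {FinWait, SynSent, Estab}.
States satisfying AF AG (fin ∨ ¬syn): {FinWait, SynSent, Estab}.
States satisfying ack ∨ syn: {FinWait, Listen, SynSent, Estab}.
States satisfying AF (ack ∨ syn): {FinWait, SynRcvd, Listen, SynSent, Estab}.
States satisfying AF AG (fin ∨ ¬syn) ∧ AF (ack ∨ syn): {FinWait, SynSent, Estab}.
FinWait ∈ Sat(AF AG (fin ∨ ¬syn) ∧ AF (ack ∨ syn)).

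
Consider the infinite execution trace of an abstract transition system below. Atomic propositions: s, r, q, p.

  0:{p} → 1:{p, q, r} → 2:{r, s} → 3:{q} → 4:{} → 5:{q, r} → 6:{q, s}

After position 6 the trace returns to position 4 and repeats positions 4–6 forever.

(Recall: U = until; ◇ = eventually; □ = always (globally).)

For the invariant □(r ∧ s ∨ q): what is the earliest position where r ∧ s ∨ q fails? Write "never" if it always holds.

At position 0 the labels are {p}, so r ∧ s ∨ q is false there. This is the first violation.

0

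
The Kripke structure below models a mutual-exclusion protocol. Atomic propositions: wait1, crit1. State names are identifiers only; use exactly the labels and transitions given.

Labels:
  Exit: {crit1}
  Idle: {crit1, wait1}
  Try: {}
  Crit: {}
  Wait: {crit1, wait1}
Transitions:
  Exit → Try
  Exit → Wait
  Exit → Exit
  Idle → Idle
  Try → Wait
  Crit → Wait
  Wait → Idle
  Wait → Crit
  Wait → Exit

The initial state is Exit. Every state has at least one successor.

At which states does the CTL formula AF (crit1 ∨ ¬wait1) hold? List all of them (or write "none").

States satisfying crit1 ∨ ¬wait1: {Exit, Idle, Try, Crit, Wait}.
States satisfying AF (crit1 ∨ ¬wait1): {Exit, Idle, Try, Crit, Wait}.

{Exit, Idle, Try, Crit, Wait}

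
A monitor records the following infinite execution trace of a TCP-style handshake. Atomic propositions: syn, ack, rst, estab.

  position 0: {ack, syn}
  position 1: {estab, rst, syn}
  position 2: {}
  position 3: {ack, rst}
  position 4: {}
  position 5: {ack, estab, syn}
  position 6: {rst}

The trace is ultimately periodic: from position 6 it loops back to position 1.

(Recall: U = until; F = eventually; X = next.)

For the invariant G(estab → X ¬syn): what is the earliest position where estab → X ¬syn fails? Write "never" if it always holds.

estab → X ¬syn holds at every position 0..6, and those are all the positions the trace ever visits, so the invariant G(estab → X ¬syn) is never violated.

never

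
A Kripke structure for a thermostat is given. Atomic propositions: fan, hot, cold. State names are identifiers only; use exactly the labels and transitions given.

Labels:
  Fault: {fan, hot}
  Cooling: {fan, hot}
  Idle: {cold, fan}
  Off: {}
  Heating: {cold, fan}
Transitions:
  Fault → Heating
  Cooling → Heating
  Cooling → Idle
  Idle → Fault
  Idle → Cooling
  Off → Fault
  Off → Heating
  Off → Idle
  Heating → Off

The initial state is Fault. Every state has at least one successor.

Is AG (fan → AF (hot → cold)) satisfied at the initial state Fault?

Yes

States satisfying fan → AF (hot → cold): {Fault, Cooling, Idle, Off, Heating}.
States satisfying AG (fan → AF (hot → cold)): {Fault, Cooling, Idle, Off, Heating}.
Every state reachable from Fault satisfies fan → AF (hot → cold).
Fault ∈ Sat(AG (fan → AF (hot → cold))).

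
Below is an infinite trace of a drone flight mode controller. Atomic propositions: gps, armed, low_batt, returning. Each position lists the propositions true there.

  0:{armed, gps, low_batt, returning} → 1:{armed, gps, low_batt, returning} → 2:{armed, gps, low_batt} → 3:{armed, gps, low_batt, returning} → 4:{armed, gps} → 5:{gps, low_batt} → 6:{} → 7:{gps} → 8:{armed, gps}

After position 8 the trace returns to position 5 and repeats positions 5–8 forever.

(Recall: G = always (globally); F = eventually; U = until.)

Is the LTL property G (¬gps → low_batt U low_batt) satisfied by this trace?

Violated

¬gps → low_batt U low_batt must hold at every position from 0 onward. It fails at position 6, so G (¬gps → low_batt U low_batt) is false.
Positions where ¬gps holds: 6.
Check low_batt U low_batt at each: 6→fails.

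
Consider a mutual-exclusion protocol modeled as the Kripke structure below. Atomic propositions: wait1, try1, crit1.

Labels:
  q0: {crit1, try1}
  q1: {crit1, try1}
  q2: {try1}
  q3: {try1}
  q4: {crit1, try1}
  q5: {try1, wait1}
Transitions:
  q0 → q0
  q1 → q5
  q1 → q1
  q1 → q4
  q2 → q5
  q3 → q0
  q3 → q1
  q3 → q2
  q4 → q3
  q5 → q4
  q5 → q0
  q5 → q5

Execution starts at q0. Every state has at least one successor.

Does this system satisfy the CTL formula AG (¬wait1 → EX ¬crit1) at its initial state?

States satisfying ¬wait1 → EX ¬crit1: {q1, q2, q3, q4, q5}.
States satisfying AG (¬wait1 → EX ¬crit1): ∅.
q0 is reachable from q0 and violates ¬wait1 → EX ¬crit1, so AG fails at q0.
q0 ∉ Sat(AG (¬wait1 → EX ¬crit1)).

Does not hold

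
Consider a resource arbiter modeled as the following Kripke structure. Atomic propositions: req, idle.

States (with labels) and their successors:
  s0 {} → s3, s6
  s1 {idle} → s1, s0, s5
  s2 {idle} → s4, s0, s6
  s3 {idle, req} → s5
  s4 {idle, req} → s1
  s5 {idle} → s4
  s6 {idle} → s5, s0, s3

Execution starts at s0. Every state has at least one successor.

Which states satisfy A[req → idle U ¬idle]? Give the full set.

States satisfying req → idle: {s0, s1, s2, s3, s4, s5, s6}.
States satisfying ¬idle: {s0}.
States satisfying A[req → idle U ¬idle]: {s0}.

{s0}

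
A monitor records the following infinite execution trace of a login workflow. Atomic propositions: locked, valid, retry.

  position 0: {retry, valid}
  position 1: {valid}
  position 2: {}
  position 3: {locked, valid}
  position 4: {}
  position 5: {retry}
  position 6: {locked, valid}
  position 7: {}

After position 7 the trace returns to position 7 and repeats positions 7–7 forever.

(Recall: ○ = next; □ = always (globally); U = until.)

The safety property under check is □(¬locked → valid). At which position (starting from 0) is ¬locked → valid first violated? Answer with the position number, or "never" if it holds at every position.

Check ¬locked → valid at each position in order: 0 ✓, 1 ✓.
At position 2 the labels are {}, so ¬locked → valid is false there. This is the first violation.

2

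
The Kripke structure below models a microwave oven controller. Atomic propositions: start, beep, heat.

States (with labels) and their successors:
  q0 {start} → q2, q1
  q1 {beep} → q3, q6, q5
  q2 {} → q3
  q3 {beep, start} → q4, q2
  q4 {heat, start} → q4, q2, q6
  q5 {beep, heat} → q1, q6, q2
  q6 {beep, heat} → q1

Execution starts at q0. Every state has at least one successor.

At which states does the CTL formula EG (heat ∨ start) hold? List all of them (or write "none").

States satisfying heat ∨ start: {q0, q3, q4, q5, q6}.
States satisfying EG (heat ∨ start): {q3, q4}.

{q3, q4}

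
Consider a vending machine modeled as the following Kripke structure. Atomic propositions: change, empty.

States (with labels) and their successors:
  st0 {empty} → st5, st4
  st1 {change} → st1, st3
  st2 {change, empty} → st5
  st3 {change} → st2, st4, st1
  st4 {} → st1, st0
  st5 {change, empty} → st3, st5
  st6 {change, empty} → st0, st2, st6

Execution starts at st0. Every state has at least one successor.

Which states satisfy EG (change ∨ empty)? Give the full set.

{st0, st1, st2, st3, st5, st6}

States satisfying change ∨ empty: {st0, st1, st2, st3, st5, st6}.
States satisfying EG (change ∨ empty): {st0, st1, st2, st3, st5, st6}.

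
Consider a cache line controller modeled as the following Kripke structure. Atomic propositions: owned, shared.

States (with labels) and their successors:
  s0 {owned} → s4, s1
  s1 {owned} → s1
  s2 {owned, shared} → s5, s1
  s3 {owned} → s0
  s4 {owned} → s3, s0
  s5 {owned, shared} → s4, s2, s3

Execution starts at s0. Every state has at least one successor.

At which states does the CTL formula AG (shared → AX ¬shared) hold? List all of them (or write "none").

States satisfying shared → AX ¬shared: {s0, s1, s3, s4}.
States satisfying AG (shared → AX ¬shared): {s0, s1, s3, s4}.

{s0, s1, s3, s4}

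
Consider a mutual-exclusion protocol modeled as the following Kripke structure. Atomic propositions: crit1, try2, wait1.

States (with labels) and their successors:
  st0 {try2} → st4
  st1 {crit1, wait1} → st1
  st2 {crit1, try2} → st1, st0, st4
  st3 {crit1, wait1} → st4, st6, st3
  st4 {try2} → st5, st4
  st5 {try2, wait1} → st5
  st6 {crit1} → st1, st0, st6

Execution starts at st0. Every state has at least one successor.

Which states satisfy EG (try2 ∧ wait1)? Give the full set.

{st5}

States satisfying try2 ∧ wait1: {st5}.
States satisfying EG (try2 ∧ wait1): {st5}.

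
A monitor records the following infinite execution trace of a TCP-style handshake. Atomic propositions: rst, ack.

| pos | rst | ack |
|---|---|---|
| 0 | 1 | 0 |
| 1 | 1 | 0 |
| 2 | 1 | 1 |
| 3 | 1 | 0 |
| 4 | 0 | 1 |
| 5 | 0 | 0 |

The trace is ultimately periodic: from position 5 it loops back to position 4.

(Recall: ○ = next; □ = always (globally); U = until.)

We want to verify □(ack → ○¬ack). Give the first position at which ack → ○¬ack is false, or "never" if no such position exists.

ack → ○¬ack holds at every position 0..5, and those are all the positions the trace ever visits, so the invariant □(ack → ○¬ack) is never violated.

never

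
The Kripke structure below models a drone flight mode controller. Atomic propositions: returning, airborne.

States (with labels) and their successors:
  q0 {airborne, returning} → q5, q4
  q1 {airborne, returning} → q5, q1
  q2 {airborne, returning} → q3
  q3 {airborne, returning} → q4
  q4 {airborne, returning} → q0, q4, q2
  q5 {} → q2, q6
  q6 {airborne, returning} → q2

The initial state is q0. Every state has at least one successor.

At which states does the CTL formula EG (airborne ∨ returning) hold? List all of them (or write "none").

States satisfying airborne ∨ returning: {q0, q1, q2, q3, q4, q6}.
States satisfying EG (airborne ∨ returning): {q0, q1, q2, q3, q4, q6}.

{q0, q1, q2, q3, q4, q6}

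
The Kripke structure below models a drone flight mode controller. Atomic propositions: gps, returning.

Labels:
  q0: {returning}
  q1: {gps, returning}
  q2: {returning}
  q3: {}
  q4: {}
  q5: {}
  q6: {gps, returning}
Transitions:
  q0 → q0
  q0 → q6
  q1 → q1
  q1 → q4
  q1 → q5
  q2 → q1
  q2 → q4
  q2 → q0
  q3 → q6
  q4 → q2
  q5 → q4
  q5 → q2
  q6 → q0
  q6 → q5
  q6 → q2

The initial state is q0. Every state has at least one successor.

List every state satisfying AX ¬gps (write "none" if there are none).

States satisfying ¬gps: {q0, q2, q3, q4, q5}.
States satisfying AX ¬gps: {q4, q5, q6}.

{q4, q5, q6}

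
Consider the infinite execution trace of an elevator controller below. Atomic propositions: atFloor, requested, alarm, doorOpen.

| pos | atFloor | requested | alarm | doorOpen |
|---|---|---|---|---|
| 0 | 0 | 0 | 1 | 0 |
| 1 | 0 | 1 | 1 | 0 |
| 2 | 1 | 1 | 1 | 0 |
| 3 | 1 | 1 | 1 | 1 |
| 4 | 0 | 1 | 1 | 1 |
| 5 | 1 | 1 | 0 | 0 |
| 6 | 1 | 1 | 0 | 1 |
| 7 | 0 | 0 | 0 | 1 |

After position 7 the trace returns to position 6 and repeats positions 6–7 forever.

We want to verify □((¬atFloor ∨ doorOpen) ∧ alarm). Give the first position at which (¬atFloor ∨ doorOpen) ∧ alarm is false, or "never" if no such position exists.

Check (¬atFloor ∨ doorOpen) ∧ alarm at each position in order: 0 ✓, 1 ✓.
At position 2 the labels are {alarm, atFloor, requested}, so (¬atFloor ∨ doorOpen) ∧ alarm is false there. This is the first violation.

2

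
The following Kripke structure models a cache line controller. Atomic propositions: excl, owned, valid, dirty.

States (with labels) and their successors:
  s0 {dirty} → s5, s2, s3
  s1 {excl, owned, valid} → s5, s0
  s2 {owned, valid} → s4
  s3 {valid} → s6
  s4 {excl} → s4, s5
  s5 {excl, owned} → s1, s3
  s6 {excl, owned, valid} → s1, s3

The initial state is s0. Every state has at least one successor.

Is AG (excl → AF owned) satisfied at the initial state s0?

States satisfying excl → AF owned: {s0, s1, s2, s3, s5, s6}.
States satisfying AG (excl → AF owned): ∅.
s4 is reachable from s0 and violates excl → AF owned, so AG fails at s0.
s0 ∉ Sat(AG (excl → AF owned)).

Does not hold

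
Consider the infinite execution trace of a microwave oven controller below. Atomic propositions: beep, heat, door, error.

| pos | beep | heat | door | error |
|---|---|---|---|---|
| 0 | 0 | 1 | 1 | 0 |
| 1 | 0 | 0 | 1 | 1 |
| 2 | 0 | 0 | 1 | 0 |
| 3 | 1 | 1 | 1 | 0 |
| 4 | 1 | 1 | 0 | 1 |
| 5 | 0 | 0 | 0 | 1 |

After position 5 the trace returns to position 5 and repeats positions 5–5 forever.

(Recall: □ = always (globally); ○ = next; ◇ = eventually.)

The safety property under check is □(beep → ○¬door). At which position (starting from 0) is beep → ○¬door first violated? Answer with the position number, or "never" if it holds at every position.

never

beep → ○¬door holds at every position 0..5, and those are all the positions the trace ever visits, so the invariant □(beep → ○¬door) is never violated.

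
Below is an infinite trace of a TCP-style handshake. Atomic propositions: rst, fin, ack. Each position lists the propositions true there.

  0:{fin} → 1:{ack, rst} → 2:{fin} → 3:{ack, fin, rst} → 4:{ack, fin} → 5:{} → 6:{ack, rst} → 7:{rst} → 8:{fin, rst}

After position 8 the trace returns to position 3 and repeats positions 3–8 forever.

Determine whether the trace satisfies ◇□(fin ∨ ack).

□(fin ∨ ack) is false at every position 0..8, so it never becomes true and ◇□(fin ∨ ack) fails.

No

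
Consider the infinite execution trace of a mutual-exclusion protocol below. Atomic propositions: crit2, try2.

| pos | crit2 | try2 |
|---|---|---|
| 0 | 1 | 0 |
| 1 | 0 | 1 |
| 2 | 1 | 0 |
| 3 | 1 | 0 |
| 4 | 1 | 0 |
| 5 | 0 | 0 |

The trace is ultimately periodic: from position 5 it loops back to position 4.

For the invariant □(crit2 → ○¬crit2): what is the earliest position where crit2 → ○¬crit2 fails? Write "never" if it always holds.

Check crit2 → ○¬crit2 at each position in order: 0 ✓, 1 ✓.
At position 2 the labels are {crit2} and the next position 3 has {crit2}, so crit2 → ○¬crit2 is false there. This is the first violation.

2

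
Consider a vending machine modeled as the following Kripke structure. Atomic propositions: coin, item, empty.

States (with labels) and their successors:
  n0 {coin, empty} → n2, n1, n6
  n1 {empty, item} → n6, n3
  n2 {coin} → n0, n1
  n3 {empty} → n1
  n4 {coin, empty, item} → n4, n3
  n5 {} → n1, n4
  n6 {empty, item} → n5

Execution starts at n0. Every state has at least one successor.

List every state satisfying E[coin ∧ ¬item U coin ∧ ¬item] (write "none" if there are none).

States satisfying coin ∧ ¬item: {n0, n2}.
States satisfying E[coin ∧ ¬item U coin ∧ ¬item]: {n0, n2}.

{n0, n2}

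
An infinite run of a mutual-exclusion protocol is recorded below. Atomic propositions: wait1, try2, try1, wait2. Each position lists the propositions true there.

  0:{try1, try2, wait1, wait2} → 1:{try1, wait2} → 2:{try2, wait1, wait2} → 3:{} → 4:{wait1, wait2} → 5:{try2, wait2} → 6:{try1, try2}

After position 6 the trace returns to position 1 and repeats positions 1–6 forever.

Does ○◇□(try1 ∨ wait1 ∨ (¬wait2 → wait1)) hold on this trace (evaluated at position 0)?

No

The position after 0 is 1; ◇□(try1 ∨ wait1 ∨ (¬wait2 → wait1)) is false there.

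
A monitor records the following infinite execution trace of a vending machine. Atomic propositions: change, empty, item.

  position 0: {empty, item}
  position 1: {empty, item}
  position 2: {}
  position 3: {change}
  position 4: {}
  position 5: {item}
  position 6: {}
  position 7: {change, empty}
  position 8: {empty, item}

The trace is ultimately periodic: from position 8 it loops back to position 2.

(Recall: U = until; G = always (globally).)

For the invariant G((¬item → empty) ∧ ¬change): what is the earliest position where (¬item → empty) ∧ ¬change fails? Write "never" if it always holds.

2

Check (¬item → empty) ∧ ¬change at each position in order: 0 ✓, 1 ✓.
At position 2 the labels are {}, so (¬item → empty) ∧ ¬change is false there. This is the first violation.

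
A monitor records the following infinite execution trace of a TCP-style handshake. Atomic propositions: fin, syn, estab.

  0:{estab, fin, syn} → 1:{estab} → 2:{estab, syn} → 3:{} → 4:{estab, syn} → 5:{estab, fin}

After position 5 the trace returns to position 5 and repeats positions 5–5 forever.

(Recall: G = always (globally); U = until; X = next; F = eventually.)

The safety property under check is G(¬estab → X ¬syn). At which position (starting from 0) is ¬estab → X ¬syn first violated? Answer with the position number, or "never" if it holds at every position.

Check ¬estab → X ¬syn at each position in order: 0 ✓, 1 ✓, 2 ✓.
At position 3 the labels are {} and the next position 4 has {estab, syn}, so ¬estab → X ¬syn is false there. This is the first violation.

3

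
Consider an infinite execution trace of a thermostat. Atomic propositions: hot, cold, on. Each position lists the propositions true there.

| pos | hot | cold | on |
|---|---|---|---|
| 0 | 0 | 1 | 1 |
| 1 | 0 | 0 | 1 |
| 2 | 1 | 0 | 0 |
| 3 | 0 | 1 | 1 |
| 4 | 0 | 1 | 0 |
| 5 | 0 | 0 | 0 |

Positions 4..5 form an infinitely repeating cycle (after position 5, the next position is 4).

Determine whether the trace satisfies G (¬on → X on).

Violated

¬on → X on must hold at every position from 0 onward. It fails at position 4, so G (¬on → X on) is false.
Positions where ¬on holds: 2, 4, 5.
Check X on at each: 2→ok, 4→fails, 5→fails.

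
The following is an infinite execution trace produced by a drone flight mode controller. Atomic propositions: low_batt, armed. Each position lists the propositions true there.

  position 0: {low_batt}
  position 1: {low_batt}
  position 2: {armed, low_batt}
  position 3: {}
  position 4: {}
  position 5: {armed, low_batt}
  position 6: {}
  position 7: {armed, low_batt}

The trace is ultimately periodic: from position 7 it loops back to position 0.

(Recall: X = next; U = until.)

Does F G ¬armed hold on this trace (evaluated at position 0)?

Does not hold

G ¬armed is false at every position 0..7, so it never becomes true and F G ¬armed fails.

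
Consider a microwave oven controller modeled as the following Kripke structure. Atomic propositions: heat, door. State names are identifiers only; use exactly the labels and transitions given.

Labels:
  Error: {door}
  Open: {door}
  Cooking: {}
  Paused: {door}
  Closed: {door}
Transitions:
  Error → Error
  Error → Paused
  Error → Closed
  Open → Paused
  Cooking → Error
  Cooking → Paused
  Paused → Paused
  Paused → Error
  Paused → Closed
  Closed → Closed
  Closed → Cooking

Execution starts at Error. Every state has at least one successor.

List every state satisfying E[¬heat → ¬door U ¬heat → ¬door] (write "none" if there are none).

States satisfying ¬heat → ¬door: {Cooking}.
States satisfying E[¬heat → ¬door U ¬heat → ¬door]: {Cooking}.

{Cooking}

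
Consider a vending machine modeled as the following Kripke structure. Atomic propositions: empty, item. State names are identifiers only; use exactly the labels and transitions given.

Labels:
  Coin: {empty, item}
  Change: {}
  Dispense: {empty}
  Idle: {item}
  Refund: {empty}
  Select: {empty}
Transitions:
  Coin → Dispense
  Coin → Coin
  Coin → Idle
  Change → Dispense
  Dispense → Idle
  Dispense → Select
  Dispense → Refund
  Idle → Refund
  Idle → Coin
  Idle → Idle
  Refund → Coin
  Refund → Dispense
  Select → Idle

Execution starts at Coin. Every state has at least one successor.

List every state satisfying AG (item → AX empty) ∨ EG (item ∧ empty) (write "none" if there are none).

States satisfying item → AX empty: {Change, Dispense, Refund, Select}.
States satisfying AG (item → AX empty): ∅.
States satisfying item ∧ empty: {Coin}.
States satisfying EG (item ∧ empty): {Coin}.
States satisfying AG (item → AX empty) ∨ EG (item ∧ empty): {Coin}.

{Coin}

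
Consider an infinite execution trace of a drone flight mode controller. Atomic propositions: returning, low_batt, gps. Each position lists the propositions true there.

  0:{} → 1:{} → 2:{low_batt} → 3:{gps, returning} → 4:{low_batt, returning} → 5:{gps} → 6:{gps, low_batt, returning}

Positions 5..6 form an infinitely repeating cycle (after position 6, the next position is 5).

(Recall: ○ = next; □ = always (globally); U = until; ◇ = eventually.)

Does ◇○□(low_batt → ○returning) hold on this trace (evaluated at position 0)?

○□(low_batt → ○returning) is false at every position 0..6, so it never becomes true and ◇○□(low_batt → ○returning) fails.

Does not hold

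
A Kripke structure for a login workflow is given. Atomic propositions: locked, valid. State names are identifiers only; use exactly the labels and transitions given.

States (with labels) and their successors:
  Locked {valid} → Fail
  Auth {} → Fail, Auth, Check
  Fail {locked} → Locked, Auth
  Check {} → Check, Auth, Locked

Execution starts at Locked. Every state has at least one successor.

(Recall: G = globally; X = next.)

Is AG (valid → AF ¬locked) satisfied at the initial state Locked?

States satisfying valid → AF ¬locked: {Locked, Auth, Fail, Check}.
States satisfying AG (valid → AF ¬locked): {Locked, Auth, Fail, Check}.
Every state reachable from Locked satisfies valid → AF ¬locked.
Locked ∈ Sat(AG (valid → AF ¬locked)).

Satisfied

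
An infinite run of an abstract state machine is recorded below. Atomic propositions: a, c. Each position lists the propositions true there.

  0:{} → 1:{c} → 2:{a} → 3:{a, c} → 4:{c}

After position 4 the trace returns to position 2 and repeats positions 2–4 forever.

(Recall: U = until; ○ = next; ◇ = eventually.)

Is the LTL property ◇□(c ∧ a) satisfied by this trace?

Does not hold

□(c ∧ a) is false at every position 0..4, so it never becomes true and ◇□(c ∧ a) fails.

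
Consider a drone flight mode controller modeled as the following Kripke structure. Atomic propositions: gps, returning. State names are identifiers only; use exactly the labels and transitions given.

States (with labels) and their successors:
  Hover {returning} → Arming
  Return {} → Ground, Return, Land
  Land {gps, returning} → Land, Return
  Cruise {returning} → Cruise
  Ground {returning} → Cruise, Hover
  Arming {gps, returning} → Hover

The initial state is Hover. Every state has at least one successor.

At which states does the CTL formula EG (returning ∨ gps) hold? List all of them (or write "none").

{Hover, Land, Cruise, Ground, Arming}

States satisfying returning ∨ gps: {Hover, Land, Cruise, Ground, Arming}.
States satisfying EG (returning ∨ gps): {Hover, Land, Cruise, Ground, Arming}.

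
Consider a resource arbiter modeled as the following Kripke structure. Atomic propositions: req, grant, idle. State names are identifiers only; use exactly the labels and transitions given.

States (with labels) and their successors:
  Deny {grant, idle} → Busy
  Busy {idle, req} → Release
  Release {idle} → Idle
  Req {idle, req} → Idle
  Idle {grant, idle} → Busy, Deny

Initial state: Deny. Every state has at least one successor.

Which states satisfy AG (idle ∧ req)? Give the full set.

States satisfying idle ∧ req: {Busy, Req}.
States satisfying AG (idle ∧ req): ∅.

none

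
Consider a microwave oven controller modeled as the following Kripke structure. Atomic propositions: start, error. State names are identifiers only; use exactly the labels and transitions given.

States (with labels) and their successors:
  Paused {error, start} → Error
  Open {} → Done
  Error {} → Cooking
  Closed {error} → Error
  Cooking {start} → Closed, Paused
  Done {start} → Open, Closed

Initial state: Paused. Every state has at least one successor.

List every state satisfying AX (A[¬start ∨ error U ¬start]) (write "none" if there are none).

States satisfying A[¬start ∨ error U ¬start]: {Paused, Open, Error, Closed}.
States satisfying AX (A[¬start ∨ error U ¬start]): {Paused, Closed, Cooking, Done}.

{Paused, Closed, Cooking, Done}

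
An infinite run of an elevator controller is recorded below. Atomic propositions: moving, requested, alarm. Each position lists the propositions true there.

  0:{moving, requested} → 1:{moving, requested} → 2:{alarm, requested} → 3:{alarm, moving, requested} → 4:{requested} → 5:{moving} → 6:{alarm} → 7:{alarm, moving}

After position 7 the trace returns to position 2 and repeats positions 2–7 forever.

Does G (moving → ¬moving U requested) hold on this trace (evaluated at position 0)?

moving → ¬moving U requested must hold at every position from 0 onward. It fails at position 5, so G (moving → ¬moving U requested) is false.
Positions where moving holds: 0, 1, 3, 5, 7.
Check ¬moving U requested at each: 0→ok, 1→ok, 3→ok, 5→fails, 7→fails.

Does not hold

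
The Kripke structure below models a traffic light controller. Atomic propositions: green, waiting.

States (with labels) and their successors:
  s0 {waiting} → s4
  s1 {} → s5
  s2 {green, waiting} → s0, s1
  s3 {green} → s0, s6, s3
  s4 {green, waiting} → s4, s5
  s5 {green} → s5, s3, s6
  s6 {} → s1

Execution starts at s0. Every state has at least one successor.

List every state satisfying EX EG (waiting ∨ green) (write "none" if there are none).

{s0, s1, s2, s3, s4, s5}

States satisfying EG (waiting ∨ green): {s0, s2, s3, s4, s5}.
States satisfying EX EG (waiting ∨ green): {s0, s1, s2, s3, s4, s5}.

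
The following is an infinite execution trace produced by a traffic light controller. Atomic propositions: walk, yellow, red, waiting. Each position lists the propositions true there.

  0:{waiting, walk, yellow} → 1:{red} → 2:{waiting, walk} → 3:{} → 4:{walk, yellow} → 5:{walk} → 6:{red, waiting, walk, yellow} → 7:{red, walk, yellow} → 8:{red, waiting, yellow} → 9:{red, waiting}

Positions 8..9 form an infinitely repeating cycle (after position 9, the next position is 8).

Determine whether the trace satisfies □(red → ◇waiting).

red → ◇waiting holds at every position 0..9, and those are all positions ever visited, so □(red → ◇waiting) holds.
Positions where red holds: 1, 6, 7, 8, 9.
Check ◇waiting at each: 1→ok, 6→ok, 7→ok, 8→ok, 9→ok.

Yes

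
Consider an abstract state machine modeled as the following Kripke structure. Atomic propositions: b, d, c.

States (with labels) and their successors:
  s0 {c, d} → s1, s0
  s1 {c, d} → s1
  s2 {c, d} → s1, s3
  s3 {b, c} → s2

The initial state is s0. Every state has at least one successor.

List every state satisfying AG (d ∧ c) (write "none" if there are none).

States satisfying d ∧ c: {s0, s1, s2}.
States satisfying AG (d ∧ c): {s0, s1}.

{s0, s1}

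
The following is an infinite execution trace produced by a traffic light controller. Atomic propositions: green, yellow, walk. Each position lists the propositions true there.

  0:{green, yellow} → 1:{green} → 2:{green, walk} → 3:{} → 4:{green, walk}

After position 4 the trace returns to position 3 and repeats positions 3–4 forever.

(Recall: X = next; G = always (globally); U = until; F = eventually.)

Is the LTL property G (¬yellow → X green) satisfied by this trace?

No

¬yellow → X green must hold at every position from 0 onward. It fails at position 2, so G (¬yellow → X green) is false.
Positions where ¬yellow holds: 1, 2, 3, 4.
Check X green at each: 1→ok, 2→fails, 3→ok, 4→fails.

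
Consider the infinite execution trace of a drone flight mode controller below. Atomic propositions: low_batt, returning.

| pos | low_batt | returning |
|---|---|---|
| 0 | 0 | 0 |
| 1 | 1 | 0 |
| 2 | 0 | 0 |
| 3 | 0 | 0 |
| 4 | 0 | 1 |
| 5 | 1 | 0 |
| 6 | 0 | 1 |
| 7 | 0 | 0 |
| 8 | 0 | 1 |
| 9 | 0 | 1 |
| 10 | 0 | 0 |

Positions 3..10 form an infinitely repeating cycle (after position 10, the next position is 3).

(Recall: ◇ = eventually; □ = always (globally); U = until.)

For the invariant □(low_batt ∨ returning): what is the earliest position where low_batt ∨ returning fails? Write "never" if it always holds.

At position 0 the labels are {}, so low_batt ∨ returning is false there. This is the first violation.

0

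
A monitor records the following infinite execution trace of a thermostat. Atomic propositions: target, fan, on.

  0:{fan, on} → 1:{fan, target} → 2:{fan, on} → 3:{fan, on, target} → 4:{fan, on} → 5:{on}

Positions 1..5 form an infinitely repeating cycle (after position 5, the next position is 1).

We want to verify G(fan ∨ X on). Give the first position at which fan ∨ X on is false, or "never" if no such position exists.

5

Check fan ∨ X on at each position in order: 0 ✓, 1 ✓, 2 ✓, 3 ✓, 4 ✓.
At position 5 the labels are {on} and the next position 1 has {fan, target}, so fan ∨ X on is false there. This is the first violation.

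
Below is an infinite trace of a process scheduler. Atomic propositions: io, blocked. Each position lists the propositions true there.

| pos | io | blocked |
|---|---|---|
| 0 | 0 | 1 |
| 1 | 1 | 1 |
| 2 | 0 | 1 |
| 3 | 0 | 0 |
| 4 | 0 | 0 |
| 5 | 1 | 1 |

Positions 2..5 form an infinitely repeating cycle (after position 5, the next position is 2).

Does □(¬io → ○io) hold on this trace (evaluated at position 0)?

No

¬io → ○io must hold at every position from 0 onward. It fails at position 2, so □(¬io → ○io) is false.
Positions where ¬io holds: 0, 2, 3, 4.
Check ○io at each: 0→ok, 2→fails, 3→fails, 4→ok.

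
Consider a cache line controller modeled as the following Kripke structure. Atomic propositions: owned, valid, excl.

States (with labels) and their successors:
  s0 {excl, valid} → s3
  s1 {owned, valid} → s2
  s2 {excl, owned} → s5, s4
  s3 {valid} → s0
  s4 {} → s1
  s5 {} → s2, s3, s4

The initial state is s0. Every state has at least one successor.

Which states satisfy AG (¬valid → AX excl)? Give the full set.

States satisfying ¬valid → AX excl: {s0, s1, s3}.
States satisfying AG (¬valid → AX excl): {s0, s3}.

{s0, s3}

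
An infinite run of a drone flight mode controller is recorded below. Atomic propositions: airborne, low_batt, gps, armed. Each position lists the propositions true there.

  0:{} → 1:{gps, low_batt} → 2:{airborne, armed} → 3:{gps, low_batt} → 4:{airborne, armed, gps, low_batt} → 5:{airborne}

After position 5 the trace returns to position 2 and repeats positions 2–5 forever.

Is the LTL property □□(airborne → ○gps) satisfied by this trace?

□(airborne → ○gps) must hold at every position from 0 onward. It fails at position 0, so □□(airborne → ○gps) is false.

Does not hold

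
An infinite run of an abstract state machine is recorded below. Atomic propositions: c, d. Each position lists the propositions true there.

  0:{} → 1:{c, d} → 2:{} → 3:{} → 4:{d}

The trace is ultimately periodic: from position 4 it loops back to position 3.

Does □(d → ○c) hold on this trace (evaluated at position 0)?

No

d → ○c must hold at every position from 0 onward. It fails at position 1, so □(d → ○c) is false.
Positions where d holds: 1, 4.
Check ○c at each: 1→fails, 4→fails.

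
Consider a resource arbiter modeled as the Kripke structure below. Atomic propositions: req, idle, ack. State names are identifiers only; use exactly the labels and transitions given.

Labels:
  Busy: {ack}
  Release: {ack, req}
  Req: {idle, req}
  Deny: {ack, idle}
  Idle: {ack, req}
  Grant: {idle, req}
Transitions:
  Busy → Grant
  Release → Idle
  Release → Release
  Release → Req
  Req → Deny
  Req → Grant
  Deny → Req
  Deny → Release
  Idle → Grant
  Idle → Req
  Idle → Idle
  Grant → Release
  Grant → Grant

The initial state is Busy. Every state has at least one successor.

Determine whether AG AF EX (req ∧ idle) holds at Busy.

Yes

States satisfying AF EX (req ∧ idle): {Busy, Release, Req, Deny, Idle, Grant}.
States satisfying AG AF EX (req ∧ idle): {Busy, Release, Req, Deny, Idle, Grant}.
Every state reachable from Busy satisfies AF EX (req ∧ idle).
Busy ∈ Sat(AG AF EX (req ∧ idle)).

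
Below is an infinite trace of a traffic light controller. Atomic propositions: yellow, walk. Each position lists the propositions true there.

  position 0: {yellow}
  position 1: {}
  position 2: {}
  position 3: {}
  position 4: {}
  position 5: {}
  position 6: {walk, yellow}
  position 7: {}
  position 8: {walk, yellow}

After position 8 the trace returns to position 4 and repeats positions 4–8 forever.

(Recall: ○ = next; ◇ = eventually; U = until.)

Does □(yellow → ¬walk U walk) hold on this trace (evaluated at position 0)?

yellow → ¬walk U walk holds at every position 0..8, and those are all positions ever visited, so □(yellow → ¬walk U walk) holds.
Positions where yellow holds: 0, 6, 8.
Check ¬walk U walk at each: 0→ok, 6→ok, 8→ok.

Satisfied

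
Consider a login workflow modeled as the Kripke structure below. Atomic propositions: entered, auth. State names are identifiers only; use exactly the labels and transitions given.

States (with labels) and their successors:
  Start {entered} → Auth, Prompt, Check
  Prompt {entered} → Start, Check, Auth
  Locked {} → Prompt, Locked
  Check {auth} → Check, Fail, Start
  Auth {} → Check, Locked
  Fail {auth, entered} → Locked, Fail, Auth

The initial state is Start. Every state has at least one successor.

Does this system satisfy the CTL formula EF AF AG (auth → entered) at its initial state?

States satisfying AF AG (auth → entered): ∅.
States satisfying EF AF AG (auth → entered): ∅.
No suitable path/successor from Start witnesses the formula.
Start ∉ Sat(EF AF AG (auth → entered)).

Violated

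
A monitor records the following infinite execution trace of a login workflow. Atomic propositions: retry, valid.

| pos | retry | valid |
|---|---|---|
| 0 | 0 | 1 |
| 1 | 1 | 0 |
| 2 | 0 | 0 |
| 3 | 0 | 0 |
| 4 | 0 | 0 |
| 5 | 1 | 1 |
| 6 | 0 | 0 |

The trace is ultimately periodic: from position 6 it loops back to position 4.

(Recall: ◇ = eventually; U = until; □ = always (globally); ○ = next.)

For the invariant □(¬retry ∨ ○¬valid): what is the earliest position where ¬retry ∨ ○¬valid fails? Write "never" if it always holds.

never

¬retry ∨ ○¬valid holds at every position 0..6, and those are all the positions the trace ever visits, so the invariant □(¬retry ∨ ○¬valid) is never violated.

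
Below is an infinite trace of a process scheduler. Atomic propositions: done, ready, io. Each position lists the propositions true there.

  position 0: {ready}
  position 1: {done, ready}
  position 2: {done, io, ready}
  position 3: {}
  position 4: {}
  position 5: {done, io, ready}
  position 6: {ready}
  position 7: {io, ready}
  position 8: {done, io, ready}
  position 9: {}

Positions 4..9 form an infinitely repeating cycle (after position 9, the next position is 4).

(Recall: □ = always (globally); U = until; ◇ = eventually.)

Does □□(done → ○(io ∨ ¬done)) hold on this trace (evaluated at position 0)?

□(done → ○(io ∨ ¬done)) holds at every position 0..9, and those are all positions ever visited, so □□(done → ○(io ∨ ¬done)) holds.

Satisfied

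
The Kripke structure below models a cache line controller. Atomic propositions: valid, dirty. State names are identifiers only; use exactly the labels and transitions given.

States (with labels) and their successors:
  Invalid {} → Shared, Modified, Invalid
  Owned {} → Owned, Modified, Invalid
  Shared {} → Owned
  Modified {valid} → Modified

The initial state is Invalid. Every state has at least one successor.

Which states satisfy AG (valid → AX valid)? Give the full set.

States satisfying valid → AX valid: {Invalid, Owned, Shared, Modified}.
States satisfying AG (valid → AX valid): {Invalid, Owned, Shared, Modified}.

{Invalid, Owned, Shared, Modified}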